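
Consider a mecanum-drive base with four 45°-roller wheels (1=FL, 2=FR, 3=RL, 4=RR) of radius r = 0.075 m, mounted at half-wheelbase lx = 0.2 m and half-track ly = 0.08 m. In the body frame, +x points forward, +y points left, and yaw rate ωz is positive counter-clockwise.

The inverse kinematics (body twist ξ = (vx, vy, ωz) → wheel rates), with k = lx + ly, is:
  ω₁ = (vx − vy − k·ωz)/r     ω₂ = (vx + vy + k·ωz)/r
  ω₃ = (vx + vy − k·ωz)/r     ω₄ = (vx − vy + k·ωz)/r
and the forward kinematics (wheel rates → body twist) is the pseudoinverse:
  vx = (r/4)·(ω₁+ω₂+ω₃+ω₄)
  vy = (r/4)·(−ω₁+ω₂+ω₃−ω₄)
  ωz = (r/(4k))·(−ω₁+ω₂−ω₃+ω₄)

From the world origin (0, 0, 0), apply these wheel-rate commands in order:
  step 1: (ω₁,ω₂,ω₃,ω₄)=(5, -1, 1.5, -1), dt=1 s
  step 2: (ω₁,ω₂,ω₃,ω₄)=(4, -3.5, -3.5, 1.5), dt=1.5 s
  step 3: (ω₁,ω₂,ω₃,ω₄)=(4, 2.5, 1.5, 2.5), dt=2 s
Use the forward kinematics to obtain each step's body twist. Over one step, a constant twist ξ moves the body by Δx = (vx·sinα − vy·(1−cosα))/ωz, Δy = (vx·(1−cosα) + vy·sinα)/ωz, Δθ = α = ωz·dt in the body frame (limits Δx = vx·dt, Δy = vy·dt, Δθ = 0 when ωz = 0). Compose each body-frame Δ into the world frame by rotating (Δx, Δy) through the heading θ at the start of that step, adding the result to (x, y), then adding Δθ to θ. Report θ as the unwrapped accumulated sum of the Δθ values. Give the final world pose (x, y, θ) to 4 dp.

(-0.0070, -0.6863, -0.8873)

step 1: ξ=(vx,vy,ωz)=(0.0844, -0.0656, -0.5692), dt=1.0 → body Δ=(0.0617, -0.0855, -0.5692) → world pose (0.0617, -0.0855, -0.5692)
step 2: ξ=(vx,vy,ωz)=(-0.0281, -0.2344, -0.1674), dt=1.5 → body Δ=(-0.0857, -0.3426, -0.2511) → world pose (-0.1951, -0.3279, -0.8203)
step 3: ξ=(vx,vy,ωz)=(0.1969, -0.0469, -0.0335), dt=2.0 → body Δ=(0.3903, -0.1069, -0.0670) → world pose (-0.0070, -0.6863, -0.8873)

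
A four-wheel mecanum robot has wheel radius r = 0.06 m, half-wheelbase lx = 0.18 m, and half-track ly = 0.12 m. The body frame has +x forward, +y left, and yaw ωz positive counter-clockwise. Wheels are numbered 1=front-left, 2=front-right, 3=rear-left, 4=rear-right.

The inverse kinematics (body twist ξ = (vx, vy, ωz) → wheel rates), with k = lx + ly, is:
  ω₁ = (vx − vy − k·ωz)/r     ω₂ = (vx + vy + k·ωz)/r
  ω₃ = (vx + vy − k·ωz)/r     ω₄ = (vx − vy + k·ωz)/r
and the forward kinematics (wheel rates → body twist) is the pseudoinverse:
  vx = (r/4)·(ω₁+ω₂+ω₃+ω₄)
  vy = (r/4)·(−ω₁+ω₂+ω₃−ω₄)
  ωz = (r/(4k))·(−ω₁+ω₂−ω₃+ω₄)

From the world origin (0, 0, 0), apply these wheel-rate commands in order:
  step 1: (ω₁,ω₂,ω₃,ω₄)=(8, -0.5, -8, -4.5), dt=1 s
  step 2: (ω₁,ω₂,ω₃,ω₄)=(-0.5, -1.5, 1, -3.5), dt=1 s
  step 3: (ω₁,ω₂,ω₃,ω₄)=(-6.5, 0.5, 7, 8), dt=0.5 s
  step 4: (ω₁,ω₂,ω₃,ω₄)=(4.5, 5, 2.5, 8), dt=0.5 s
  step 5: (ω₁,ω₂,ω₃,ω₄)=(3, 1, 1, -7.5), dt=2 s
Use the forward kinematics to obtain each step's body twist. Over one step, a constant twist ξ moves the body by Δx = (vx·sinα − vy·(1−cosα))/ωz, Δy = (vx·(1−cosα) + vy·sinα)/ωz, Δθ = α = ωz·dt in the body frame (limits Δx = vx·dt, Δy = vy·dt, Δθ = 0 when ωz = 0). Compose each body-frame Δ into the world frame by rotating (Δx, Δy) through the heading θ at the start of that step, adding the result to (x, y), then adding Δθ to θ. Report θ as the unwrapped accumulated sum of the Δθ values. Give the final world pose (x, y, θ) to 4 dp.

step 1: ξ=(vx,vy,ωz)=(-0.0750, -0.1800, -0.2500), dt=1.0 → body Δ=(-0.0966, -0.1688, -0.2500) → world pose (-0.0966, -0.1688, -0.2500)
step 2: ξ=(vx,vy,ωz)=(-0.0675, 0.0525, -0.2750), dt=1.0 → body Δ=(-0.0595, 0.0611, -0.2750) → world pose (-0.1391, -0.0949, -0.5250)
step 3: ξ=(vx,vy,ωz)=(0.1350, 0.0900, 0.4000), dt=0.5 → body Δ=(0.0626, 0.0514, 0.2000) → world pose (-0.0592, -0.0818, -0.3250)
step 4: ξ=(vx,vy,ωz)=(0.3000, -0.0750, 0.3000), dt=0.5 → body Δ=(0.1522, -0.0261, 0.1500) → world pose (0.0767, -0.1552, -0.1750)
step 5: ξ=(vx,vy,ωz)=(-0.0375, 0.0975, -0.5250), dt=2.0 → body Δ=(0.0313, 0.1970, -1.0500) → world pose (0.1419, 0.0334, -1.2250)

(0.1419, 0.0334, -1.2250)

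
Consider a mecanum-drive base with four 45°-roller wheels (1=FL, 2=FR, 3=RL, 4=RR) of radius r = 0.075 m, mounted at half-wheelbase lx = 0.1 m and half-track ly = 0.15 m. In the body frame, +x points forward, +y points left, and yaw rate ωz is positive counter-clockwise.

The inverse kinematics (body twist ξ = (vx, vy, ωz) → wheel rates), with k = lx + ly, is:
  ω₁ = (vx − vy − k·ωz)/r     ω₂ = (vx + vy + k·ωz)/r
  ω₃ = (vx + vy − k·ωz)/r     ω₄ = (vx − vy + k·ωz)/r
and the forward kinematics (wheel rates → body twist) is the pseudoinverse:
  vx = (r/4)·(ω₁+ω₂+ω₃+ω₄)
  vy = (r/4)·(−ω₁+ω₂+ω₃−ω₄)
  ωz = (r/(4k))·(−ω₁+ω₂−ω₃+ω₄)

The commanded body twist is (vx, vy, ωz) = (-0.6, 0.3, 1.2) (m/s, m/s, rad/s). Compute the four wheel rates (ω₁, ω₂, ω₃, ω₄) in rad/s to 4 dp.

k = lx + ly = 0.1 + 0.15 = 0.2500;  k·ωz = 0.2500·1.2 = 0.3000
ω₁ (FL) = (vx − vy − k·ωz)/r = -1.2000/0.075 = -16.0000
ω₂ (FR) = (vx + vy + k·ωz)/r = 0.0000/0.075 = 0.0000
ω₃ (RL) = (vx + vy − k·ωz)/r = -0.6000/0.075 = -8.0000
ω₄ (RR) = (vx − vy + k·ωz)/r = -0.6000/0.075 = -8.0000

(-16.0000, 0.0000, -8.0000, -8.0000)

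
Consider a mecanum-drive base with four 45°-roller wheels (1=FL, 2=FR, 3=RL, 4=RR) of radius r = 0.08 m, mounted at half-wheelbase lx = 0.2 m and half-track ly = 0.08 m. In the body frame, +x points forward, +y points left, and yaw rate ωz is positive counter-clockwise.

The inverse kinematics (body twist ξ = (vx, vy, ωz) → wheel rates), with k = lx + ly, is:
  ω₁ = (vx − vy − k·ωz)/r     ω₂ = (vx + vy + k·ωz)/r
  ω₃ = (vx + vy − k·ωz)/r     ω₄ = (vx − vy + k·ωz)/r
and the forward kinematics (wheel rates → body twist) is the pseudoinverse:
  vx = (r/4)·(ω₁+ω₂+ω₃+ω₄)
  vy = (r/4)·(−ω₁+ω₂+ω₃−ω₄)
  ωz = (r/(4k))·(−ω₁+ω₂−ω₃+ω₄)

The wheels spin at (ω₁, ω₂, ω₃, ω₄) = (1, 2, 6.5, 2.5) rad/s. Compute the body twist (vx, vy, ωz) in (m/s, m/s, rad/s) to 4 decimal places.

k = lx + ly = 0.2 + 0.08 = 0.2800
ω₁+ω₂+ω₃+ω₄ = 12.0000  →  vx = (0.08/4)·12.0000 = 0.2400
−ω₁+ω₂+ω₃−ω₄ = 5.0000  →  vy = (0.08/4)·5.0000 = 0.1000
−ω₁+ω₂−ω₃+ω₄ = -3.0000  →  ωz = (0.08/1.1200)·-3.0000 = -0.2143

(0.2400, 0.1000, -0.2143)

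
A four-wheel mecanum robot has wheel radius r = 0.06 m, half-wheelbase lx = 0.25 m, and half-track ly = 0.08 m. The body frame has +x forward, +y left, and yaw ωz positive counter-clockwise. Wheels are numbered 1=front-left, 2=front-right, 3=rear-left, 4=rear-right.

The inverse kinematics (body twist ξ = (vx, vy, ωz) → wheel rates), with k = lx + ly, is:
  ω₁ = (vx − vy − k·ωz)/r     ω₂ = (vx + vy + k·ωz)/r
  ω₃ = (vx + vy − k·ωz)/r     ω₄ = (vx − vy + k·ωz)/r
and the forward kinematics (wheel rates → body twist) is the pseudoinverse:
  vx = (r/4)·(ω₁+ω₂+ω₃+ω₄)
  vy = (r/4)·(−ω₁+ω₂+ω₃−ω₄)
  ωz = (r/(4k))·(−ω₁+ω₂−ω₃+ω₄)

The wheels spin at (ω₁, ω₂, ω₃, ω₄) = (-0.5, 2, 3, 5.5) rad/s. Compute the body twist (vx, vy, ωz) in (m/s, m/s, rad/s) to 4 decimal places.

k = lx + ly = 0.25 + 0.08 = 0.3300
ω₁+ω₂+ω₃+ω₄ = 10.0000  →  vx = (0.06/4)·10.0000 = 0.1500
−ω₁+ω₂+ω₃−ω₄ = 0.0000  →  vy = (0.06/4)·0.0000 = 0.0000
−ω₁+ω₂−ω₃+ω₄ = 5.0000  →  ωz = (0.06/1.3200)·5.0000 = 0.2273

(0.1500, 0.0000, 0.2273)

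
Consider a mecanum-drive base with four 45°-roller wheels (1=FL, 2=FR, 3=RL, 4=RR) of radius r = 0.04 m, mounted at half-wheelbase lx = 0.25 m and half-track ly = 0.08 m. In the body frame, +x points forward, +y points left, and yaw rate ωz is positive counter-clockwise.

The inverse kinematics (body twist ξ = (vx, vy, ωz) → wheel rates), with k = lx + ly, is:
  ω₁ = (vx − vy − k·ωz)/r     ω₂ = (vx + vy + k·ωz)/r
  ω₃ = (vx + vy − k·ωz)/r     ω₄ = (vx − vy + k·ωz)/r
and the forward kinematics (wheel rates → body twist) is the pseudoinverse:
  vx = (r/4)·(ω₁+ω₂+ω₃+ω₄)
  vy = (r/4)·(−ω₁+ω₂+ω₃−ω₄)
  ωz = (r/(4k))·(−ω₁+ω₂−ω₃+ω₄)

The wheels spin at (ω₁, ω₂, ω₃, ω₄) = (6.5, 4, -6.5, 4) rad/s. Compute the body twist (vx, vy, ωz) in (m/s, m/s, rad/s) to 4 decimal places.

k = lx + ly = 0.25 + 0.08 = 0.3300
ω₁+ω₂+ω₃+ω₄ = 8.0000  →  vx = (0.04/4)·8.0000 = 0.0800
−ω₁+ω₂+ω₃−ω₄ = -13.0000  →  vy = (0.04/4)·-13.0000 = -0.1300
−ω₁+ω₂−ω₃+ω₄ = 8.0000  →  ωz = (0.04/1.3200)·8.0000 = 0.2424

(0.0800, -0.1300, 0.2424)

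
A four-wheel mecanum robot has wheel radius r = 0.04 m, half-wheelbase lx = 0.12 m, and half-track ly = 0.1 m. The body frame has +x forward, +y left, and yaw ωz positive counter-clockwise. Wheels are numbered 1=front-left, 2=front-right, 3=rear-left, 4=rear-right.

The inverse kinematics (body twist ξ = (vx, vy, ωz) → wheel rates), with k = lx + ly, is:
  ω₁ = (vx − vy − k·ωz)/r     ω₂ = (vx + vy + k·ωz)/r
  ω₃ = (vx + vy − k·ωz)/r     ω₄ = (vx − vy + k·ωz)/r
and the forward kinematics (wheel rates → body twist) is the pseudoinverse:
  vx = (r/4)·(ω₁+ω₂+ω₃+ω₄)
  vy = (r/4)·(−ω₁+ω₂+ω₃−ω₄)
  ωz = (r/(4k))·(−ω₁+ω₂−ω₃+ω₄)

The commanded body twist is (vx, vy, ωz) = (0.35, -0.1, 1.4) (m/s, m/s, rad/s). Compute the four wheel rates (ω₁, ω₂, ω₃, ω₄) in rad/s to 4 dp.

k = lx + ly = 0.12 + 0.1 = 0.2200;  k·ωz = 0.2200·1.4 = 0.3080
ω₁ (FL) = (vx − vy − k·ωz)/r = 0.1420/0.04 = 3.5500
ω₂ (FR) = (vx + vy + k·ωz)/r = 0.5580/0.04 = 13.9500
ω₃ (RL) = (vx + vy − k·ωz)/r = -0.0580/0.04 = -1.4500
ω₄ (RR) = (vx − vy + k·ωz)/r = 0.7580/0.04 = 18.9500

(3.5500, 13.9500, -1.4500, 18.9500)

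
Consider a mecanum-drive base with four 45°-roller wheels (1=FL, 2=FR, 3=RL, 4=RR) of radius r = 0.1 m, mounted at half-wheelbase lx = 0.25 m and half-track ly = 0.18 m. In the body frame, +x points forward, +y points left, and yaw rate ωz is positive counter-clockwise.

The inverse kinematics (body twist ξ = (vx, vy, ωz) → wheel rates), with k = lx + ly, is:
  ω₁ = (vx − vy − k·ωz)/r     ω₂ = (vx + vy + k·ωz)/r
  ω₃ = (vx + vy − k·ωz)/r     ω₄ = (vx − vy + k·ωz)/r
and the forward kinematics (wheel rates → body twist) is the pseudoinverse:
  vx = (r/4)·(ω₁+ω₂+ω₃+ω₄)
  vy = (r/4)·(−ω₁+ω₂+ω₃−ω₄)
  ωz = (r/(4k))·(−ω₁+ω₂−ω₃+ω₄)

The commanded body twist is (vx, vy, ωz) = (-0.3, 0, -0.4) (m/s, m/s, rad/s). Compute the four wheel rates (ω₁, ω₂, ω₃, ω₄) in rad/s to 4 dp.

k = lx + ly = 0.25 + 0.18 = 0.4300;  k·ωz = 0.4300·-0.4 = -0.1720
ω₁ (FL) = (vx − vy − k·ωz)/r = -0.1280/0.1 = -1.2800
ω₂ (FR) = (vx + vy + k·ωz)/r = -0.4720/0.1 = -4.7200
ω₃ (RL) = (vx + vy − k·ωz)/r = -0.1280/0.1 = -1.2800
ω₄ (RR) = (vx − vy + k·ωz)/r = -0.4720/0.1 = -4.7200

(-1.2800, -4.7200, -1.2800, -4.7200)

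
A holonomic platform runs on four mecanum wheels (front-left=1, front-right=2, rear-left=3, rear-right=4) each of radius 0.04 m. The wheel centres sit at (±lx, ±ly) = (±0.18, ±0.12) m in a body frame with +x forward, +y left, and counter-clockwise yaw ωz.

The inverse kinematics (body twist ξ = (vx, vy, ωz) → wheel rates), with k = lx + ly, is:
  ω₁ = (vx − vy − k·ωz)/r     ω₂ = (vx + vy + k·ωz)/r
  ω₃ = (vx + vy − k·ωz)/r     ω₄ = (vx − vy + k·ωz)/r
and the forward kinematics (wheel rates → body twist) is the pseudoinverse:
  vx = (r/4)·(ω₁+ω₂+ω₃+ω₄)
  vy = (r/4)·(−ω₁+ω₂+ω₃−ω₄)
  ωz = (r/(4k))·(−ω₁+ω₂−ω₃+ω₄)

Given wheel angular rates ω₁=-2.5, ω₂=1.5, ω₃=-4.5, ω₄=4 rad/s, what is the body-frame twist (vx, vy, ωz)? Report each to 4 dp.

k = lx + ly = 0.18 + 0.12 = 0.3000
ω₁+ω₂+ω₃+ω₄ = -1.5000  →  vx = (0.04/4)·-1.5000 = -0.0150
−ω₁+ω₂+ω₃−ω₄ = -4.5000  →  vy = (0.04/4)·-4.5000 = -0.0450
−ω₁+ω₂−ω₃+ω₄ = 12.5000  →  ωz = (0.04/1.2000)·12.5000 = 0.4167

(-0.0150, -0.0450, 0.4167)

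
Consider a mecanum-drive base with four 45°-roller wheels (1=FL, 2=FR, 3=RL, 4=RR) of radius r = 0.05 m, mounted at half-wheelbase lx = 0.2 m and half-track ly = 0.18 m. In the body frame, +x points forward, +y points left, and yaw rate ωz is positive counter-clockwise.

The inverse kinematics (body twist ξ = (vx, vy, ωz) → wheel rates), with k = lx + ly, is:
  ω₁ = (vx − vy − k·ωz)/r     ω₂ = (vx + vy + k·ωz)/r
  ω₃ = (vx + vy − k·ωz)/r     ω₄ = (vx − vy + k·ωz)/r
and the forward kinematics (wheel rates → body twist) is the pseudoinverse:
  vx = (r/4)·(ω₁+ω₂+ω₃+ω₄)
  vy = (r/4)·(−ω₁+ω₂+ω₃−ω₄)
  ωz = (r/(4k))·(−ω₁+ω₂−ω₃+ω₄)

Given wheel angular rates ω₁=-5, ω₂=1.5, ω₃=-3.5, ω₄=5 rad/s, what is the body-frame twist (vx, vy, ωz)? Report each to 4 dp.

k = lx + ly = 0.2 + 0.18 = 0.3800
ω₁+ω₂+ω₃+ω₄ = -2.0000  →  vx = (0.05/4)·-2.0000 = -0.0250
−ω₁+ω₂+ω₃−ω₄ = -2.0000  →  vy = (0.05/4)·-2.0000 = -0.0250
−ω₁+ω₂−ω₃+ω₄ = 15.0000  →  ωz = (0.05/1.5200)·15.0000 = 0.4934

(-0.0250, -0.0250, 0.4934)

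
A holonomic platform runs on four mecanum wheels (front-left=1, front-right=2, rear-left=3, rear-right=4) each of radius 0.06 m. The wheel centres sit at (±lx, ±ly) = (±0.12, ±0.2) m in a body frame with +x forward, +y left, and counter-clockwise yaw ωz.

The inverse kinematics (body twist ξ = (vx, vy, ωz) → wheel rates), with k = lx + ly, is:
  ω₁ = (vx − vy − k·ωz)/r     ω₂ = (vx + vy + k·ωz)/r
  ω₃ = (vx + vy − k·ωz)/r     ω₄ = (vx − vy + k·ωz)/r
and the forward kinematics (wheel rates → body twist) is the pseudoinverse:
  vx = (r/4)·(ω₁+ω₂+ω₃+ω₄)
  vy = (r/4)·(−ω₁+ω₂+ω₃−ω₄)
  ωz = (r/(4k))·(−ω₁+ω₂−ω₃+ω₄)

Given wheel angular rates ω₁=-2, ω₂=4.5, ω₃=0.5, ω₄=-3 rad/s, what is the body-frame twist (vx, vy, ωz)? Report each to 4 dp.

k = lx + ly = 0.12 + 0.2 = 0.3200
ω₁+ω₂+ω₃+ω₄ = 0.0000  →  vx = (0.06/4)·0.0000 = 0.0000
−ω₁+ω₂+ω₃−ω₄ = 10.0000  →  vy = (0.06/4)·10.0000 = 0.1500
−ω₁+ω₂−ω₃+ω₄ = 3.0000  →  ωz = (0.06/1.2800)·3.0000 = 0.1406

(0.0000, 0.1500, 0.1406)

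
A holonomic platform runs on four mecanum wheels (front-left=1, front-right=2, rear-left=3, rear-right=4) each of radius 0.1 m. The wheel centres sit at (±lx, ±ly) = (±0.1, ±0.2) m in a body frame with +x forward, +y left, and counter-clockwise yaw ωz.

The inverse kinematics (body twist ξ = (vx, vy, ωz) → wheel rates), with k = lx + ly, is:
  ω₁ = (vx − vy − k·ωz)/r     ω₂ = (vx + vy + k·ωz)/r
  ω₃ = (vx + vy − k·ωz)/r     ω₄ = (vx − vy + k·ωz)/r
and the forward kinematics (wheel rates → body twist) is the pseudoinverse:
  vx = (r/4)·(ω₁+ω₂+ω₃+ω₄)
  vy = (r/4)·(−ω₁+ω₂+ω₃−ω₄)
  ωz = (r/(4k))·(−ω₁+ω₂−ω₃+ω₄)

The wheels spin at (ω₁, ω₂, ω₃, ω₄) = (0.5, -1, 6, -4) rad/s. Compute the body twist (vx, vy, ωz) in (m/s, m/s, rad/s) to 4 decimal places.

(0.0375, 0.2125, -0.9583)

k = lx + ly = 0.1 + 0.2 = 0.3000
ω₁+ω₂+ω₃+ω₄ = 1.5000  →  vx = (0.1/4)·1.5000 = 0.0375
−ω₁+ω₂+ω₃−ω₄ = 8.5000  →  vy = (0.1/4)·8.5000 = 0.2125
−ω₁+ω₂−ω₃+ω₄ = -11.5000  →  ωz = (0.1/1.2000)·-11.5000 = -0.9583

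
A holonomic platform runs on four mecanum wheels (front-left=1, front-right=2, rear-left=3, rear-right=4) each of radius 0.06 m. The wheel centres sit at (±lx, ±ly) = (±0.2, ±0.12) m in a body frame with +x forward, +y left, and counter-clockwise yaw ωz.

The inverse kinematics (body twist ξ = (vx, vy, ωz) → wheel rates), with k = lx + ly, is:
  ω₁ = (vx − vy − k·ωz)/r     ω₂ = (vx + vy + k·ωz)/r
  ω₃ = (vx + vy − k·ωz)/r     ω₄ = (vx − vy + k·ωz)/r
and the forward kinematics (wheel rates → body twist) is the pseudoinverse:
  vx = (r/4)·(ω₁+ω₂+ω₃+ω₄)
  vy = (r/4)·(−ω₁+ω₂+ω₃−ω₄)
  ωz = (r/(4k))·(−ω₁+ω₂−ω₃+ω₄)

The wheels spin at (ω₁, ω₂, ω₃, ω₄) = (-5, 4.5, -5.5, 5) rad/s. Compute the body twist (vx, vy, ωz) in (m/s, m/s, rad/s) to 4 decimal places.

(-0.0150, -0.0150, 0.9375)

k = lx + ly = 0.2 + 0.12 = 0.3200
ω₁+ω₂+ω₃+ω₄ = -1.0000  →  vx = (0.06/4)·-1.0000 = -0.0150
−ω₁+ω₂+ω₃−ω₄ = -1.0000  →  vy = (0.06/4)·-1.0000 = -0.0150
−ω₁+ω₂−ω₃+ω₄ = 20.0000  →  ωz = (0.06/1.2800)·20.0000 = 0.9375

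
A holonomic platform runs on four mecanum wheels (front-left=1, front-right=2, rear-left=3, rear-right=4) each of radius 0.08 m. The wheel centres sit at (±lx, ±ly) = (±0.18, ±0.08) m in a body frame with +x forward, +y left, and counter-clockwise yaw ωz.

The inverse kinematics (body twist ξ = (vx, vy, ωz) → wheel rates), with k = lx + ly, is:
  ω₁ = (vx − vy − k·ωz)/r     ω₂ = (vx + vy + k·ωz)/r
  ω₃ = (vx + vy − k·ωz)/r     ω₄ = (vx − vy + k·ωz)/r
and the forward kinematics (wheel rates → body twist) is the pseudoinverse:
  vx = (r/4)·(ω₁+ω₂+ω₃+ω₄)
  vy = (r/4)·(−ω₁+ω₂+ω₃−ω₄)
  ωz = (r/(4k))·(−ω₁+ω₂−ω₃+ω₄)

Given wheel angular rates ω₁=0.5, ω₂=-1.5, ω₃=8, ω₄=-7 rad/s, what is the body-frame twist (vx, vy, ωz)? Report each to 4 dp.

k = lx + ly = 0.18 + 0.08 = 0.2600
ω₁+ω₂+ω₃+ω₄ = 0.0000  →  vx = (0.08/4)·0.0000 = 0.0000
−ω₁+ω₂+ω₃−ω₄ = 13.0000  →  vy = (0.08/4)·13.0000 = 0.2600
−ω₁+ω₂−ω₃+ω₄ = -17.0000  →  ωz = (0.08/1.0400)·-17.0000 = -1.3077

(0.0000, 0.2600, -1.3077)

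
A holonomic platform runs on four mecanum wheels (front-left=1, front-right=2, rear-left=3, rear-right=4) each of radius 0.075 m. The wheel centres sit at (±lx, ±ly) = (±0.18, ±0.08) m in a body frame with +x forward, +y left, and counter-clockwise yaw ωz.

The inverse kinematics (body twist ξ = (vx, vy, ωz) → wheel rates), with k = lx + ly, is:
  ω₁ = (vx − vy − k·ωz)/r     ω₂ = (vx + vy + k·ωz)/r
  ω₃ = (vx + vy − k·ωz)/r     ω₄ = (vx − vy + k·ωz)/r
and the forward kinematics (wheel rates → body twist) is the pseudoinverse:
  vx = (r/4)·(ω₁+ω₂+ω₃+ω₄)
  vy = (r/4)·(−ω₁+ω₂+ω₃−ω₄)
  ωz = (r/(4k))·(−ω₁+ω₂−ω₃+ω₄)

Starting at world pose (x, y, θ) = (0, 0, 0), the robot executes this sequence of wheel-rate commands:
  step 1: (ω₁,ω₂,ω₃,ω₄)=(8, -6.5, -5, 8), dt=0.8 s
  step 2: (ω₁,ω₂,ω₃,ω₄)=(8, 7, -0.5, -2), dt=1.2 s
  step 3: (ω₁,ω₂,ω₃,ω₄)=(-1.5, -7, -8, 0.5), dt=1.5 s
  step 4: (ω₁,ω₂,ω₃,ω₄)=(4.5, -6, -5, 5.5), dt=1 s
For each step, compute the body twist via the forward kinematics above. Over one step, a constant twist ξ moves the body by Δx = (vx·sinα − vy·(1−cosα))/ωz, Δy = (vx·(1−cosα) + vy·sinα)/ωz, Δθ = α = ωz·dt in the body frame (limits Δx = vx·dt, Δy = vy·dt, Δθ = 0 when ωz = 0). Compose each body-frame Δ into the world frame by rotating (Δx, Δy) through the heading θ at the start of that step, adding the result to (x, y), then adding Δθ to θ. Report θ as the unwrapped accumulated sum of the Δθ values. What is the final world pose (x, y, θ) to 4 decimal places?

(-0.1816, -1.1776, 0.0216)

step 1: ξ=(vx,vy,ωz)=(0.0844, -0.5156, -0.1082), dt=0.8 → body Δ=(0.0496, -0.4149, -0.0865) → world pose (0.0496, -0.4149, -0.0865)
step 2: ξ=(vx,vy,ωz)=(0.2344, 0.0094, -0.1803), dt=1.2 → body Δ=(0.2803, -0.0191, -0.2163) → world pose (0.3271, -0.4582, -0.3029)
step 3: ξ=(vx,vy,ωz)=(-0.3000, -0.2625, 0.2163), dt=1.5 → body Δ=(-0.3788, -0.4593, 0.3245) → world pose (-0.1714, -0.7836, 0.0216)
step 4: ξ=(vx,vy,ωz)=(-0.0188, -0.3937, 0.0000), dt=1.0 → body Δ=(-0.0188, -0.3937, 0.0000) → world pose (-0.1816, -1.1776, 0.0216)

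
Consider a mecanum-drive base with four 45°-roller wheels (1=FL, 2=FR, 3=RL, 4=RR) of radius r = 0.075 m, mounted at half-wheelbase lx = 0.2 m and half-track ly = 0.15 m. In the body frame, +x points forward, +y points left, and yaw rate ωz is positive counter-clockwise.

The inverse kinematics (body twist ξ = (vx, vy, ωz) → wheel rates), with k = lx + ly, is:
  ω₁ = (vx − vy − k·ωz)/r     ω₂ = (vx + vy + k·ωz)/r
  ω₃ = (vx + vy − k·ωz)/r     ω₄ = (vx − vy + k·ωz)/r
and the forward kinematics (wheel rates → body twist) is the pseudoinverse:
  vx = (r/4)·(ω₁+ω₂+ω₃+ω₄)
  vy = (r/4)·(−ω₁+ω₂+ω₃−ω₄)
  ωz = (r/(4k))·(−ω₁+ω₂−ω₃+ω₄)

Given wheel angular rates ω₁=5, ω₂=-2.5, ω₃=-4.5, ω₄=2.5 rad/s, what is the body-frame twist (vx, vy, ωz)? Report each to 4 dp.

(0.0094, -0.2719, -0.0268)

k = lx + ly = 0.2 + 0.15 = 0.3500
ω₁+ω₂+ω₃+ω₄ = 0.5000  →  vx = (0.075/4)·0.5000 = 0.0094
−ω₁+ω₂+ω₃−ω₄ = -14.5000  →  vy = (0.075/4)·-14.5000 = -0.2719
−ω₁+ω₂−ω₃+ω₄ = -0.5000  →  ωz = (0.075/1.4000)·-0.5000 = -0.0268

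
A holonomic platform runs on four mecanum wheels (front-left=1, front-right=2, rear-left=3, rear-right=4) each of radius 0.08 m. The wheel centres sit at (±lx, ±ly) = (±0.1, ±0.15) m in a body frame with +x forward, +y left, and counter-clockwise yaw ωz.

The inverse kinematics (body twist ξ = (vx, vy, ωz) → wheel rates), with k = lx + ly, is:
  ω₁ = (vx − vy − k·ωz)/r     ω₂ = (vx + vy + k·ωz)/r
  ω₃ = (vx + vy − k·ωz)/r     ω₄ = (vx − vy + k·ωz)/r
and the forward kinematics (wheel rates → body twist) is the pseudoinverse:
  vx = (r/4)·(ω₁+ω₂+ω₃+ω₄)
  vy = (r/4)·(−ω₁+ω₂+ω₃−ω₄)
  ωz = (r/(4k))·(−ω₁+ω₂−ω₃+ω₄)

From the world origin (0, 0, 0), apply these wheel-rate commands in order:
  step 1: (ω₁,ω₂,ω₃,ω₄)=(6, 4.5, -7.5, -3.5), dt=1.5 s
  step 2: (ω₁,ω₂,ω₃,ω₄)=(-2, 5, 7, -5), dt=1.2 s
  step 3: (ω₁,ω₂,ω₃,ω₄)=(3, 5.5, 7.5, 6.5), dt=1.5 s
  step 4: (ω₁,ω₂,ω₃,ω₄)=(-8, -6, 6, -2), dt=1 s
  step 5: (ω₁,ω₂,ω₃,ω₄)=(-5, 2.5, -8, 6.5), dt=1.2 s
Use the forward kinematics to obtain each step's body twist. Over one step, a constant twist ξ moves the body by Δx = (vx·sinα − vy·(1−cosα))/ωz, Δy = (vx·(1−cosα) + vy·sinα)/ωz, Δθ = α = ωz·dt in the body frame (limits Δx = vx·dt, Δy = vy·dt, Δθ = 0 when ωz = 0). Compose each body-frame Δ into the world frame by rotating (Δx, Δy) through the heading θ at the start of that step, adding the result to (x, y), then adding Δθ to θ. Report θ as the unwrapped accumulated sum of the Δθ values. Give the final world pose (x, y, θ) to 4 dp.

step 1: ξ=(vx,vy,ωz)=(-0.0100, -0.1100, 0.2000), dt=1.5 → body Δ=(0.0098, -0.1648, 0.3000) → world pose (0.0098, -0.1648, 0.3000)
step 2: ξ=(vx,vy,ωz)=(0.1000, 0.3800, -0.4000), dt=1.2 → body Δ=(0.2228, 0.4104, -0.4800) → world pose (0.1013, 0.2932, -0.1800)
step 3: ξ=(vx,vy,ωz)=(0.4500, 0.0700, 0.1200), dt=1.5 → body Δ=(0.6619, 0.1650, 0.1800) → world pose (0.7821, 0.3370, 0.0000)
step 4: ξ=(vx,vy,ωz)=(-0.2000, 0.2000, -0.4800), dt=1.0 → body Δ=(-0.1453, 0.2395, -0.4800) → world pose (0.6368, 0.5765, -0.4800)
step 5: ξ=(vx,vy,ωz)=(-0.0800, -0.1400, 1.7600), dt=1.2 → body Δ=(0.0816, -0.1370, 2.1120) → world pose (0.6459, 0.4173, 1.6320)

(0.6459, 0.4173, 1.6320)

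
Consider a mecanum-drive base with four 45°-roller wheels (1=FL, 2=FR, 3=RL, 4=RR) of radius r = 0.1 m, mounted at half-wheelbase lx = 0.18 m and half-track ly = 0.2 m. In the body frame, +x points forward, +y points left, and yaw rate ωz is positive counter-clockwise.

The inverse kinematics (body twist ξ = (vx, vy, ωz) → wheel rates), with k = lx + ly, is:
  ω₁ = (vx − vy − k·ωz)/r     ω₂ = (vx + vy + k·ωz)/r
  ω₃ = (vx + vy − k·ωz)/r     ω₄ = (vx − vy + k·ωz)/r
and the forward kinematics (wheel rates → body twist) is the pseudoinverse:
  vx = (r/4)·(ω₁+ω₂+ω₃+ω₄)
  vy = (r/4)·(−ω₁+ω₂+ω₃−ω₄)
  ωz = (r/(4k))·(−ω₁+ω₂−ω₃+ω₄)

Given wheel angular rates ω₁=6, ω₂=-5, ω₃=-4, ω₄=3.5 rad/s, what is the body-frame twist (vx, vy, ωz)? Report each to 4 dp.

k = lx + ly = 0.18 + 0.2 = 0.3800
ω₁+ω₂+ω₃+ω₄ = 0.5000  →  vx = (0.1/4)·0.5000 = 0.0125
−ω₁+ω₂+ω₃−ω₄ = -18.5000  →  vy = (0.1/4)·-18.5000 = -0.4625
−ω₁+ω₂−ω₃+ω₄ = -3.5000  →  ωz = (0.1/1.5200)·-3.5000 = -0.2303

(0.0125, -0.4625, -0.2303)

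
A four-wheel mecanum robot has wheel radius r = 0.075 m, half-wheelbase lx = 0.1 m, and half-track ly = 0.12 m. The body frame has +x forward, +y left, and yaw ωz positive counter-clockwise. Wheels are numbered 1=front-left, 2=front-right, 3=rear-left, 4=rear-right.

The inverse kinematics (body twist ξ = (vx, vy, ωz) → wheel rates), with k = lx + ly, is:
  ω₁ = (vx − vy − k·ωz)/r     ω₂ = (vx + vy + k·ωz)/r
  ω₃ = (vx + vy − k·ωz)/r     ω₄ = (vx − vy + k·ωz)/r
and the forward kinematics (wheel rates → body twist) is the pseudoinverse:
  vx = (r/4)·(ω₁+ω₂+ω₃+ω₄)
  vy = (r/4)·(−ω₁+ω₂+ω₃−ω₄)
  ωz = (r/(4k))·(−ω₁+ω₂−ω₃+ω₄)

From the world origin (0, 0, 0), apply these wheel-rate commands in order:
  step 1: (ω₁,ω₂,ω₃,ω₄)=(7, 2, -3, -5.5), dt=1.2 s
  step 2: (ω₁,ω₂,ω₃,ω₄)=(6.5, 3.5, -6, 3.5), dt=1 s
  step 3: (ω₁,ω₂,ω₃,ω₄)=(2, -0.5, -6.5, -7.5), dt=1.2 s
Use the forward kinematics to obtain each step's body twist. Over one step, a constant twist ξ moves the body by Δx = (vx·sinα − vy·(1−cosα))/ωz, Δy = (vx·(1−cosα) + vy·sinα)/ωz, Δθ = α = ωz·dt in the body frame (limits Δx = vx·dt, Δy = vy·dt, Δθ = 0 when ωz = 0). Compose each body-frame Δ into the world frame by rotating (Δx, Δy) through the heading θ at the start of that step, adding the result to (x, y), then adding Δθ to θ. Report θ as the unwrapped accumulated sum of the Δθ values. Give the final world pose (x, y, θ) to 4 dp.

(-0.2681, -0.2486, -0.5710)

step 1: ξ=(vx,vy,ωz)=(0.0094, -0.0469, -0.6392), dt=1.2 → body Δ=(-0.0104, -0.0550, -0.7670) → world pose (-0.0104, -0.0550, -0.7670)
step 2: ξ=(vx,vy,ωz)=(0.1406, -0.2344, 0.5540), dt=1.0 → body Δ=(0.1968, -0.1846, 0.5540) → world pose (0.0032, -0.3245, -0.2131)
step 3: ξ=(vx,vy,ωz)=(-0.2344, -0.0281, -0.2983), dt=1.2 → body Δ=(-0.2813, 0.0168, -0.3580) → world pose (-0.2681, -0.2486, -0.5710)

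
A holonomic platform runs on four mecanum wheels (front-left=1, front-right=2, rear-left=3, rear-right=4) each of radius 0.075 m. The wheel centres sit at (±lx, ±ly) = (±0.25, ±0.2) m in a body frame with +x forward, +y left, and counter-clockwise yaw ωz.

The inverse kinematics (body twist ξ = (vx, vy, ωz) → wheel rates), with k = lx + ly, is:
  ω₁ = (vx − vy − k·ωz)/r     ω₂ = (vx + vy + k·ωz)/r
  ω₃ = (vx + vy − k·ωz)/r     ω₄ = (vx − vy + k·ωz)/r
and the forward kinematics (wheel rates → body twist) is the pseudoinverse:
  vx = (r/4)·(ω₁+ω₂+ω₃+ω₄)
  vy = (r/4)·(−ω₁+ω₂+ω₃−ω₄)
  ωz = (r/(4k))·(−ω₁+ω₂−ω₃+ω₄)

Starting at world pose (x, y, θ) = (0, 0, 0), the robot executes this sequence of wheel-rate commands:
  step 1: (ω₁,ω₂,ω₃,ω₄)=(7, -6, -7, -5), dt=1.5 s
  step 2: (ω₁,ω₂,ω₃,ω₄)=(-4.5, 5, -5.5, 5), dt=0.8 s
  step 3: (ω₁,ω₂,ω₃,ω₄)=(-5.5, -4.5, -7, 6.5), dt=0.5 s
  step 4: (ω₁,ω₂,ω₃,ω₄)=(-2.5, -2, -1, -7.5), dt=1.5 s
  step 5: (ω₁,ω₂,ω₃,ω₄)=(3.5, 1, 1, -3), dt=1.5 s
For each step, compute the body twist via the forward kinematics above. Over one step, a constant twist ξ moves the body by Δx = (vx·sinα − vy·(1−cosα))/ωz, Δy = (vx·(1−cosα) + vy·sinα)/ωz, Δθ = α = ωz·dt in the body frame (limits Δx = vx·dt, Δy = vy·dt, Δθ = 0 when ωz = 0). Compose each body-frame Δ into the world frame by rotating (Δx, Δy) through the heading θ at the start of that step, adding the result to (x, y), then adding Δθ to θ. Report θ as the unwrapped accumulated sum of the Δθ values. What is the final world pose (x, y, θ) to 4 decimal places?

step 1: ξ=(vx,vy,ωz)=(-0.2062, -0.2812, -0.4583), dt=1.5 → body Δ=(-0.4250, -0.2872, -0.6875) → world pose (-0.4250, -0.2872, -0.6875)
step 2: ξ=(vx,vy,ωz)=(0.0000, -0.0188, 0.8333), dt=0.8 → body Δ=(0.0048, -0.0139, 0.6667) → world pose (-0.4301, -0.3010, -0.0208)
step 3: ξ=(vx,vy,ωz)=(-0.1969, -0.2344, 0.6042), dt=0.5 → body Δ=(-0.0794, -0.1302, 0.3021) → world pose (-0.5122, -0.4295, 0.2812)
step 4: ξ=(vx,vy,ωz)=(-0.2437, 0.1313, -0.2500), dt=1.5 → body Δ=(-0.3206, 0.2600, -0.3750) → world pose (-0.8924, -0.2687, -0.0938)
step 5: ξ=(vx,vy,ωz)=(0.0469, 0.0281, -0.2708), dt=1.5 → body Δ=(0.0768, 0.0269, -0.4062) → world pose (-0.8133, -0.2490, -0.5000)

(-0.8133, -0.2490, -0.5000)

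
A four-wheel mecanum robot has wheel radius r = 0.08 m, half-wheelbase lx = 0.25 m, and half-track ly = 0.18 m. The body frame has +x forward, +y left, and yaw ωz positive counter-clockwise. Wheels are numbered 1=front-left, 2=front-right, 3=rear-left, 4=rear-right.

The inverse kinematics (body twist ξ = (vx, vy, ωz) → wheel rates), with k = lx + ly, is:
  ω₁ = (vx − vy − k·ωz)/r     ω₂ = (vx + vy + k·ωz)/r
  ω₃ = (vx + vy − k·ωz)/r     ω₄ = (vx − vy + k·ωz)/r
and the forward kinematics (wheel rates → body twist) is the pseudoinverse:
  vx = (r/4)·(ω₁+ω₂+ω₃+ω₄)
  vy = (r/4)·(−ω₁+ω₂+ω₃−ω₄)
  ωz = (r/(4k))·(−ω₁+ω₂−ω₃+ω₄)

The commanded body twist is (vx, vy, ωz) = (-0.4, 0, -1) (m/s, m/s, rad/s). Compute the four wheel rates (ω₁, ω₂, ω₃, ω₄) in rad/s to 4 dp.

(0.3750, -10.3750, 0.3750, -10.3750)

k = lx + ly = 0.25 + 0.18 = 0.4300;  k·ωz = 0.4300·-1 = -0.4300
ω₁ (FL) = (vx − vy − k·ωz)/r = 0.0300/0.08 = 0.3750
ω₂ (FR) = (vx + vy + k·ωz)/r = -0.8300/0.08 = -10.3750
ω₃ (RL) = (vx + vy − k·ωz)/r = 0.0300/0.08 = 0.3750
ω₄ (RR) = (vx − vy + k·ωz)/r = -0.8300/0.08 = -10.3750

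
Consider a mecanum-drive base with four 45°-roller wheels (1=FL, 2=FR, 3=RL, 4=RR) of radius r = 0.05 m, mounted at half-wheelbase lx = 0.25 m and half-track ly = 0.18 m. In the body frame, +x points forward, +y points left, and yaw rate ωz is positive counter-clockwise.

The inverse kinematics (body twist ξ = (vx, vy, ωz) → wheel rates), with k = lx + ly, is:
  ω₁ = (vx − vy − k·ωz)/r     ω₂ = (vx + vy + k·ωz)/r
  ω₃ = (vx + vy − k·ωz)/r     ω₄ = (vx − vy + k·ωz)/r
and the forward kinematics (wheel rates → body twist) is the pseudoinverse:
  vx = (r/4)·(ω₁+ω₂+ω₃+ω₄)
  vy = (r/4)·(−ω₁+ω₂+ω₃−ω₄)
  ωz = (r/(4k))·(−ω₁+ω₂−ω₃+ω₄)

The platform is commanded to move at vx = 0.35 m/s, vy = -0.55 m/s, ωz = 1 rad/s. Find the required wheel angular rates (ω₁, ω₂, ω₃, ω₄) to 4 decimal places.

(9.4000, 4.6000, -12.6000, 26.6000)

k = lx + ly = 0.25 + 0.18 = 0.4300;  k·ωz = 0.4300·1 = 0.4300
ω₁ (FL) = (vx − vy − k·ωz)/r = 0.4700/0.05 = 9.4000
ω₂ (FR) = (vx + vy + k·ωz)/r = 0.2300/0.05 = 4.6000
ω₃ (RL) = (vx + vy − k·ωz)/r = -0.6300/0.05 = -12.6000
ω₄ (RR) = (vx − vy + k·ωz)/r = 1.3300/0.05 = 26.6000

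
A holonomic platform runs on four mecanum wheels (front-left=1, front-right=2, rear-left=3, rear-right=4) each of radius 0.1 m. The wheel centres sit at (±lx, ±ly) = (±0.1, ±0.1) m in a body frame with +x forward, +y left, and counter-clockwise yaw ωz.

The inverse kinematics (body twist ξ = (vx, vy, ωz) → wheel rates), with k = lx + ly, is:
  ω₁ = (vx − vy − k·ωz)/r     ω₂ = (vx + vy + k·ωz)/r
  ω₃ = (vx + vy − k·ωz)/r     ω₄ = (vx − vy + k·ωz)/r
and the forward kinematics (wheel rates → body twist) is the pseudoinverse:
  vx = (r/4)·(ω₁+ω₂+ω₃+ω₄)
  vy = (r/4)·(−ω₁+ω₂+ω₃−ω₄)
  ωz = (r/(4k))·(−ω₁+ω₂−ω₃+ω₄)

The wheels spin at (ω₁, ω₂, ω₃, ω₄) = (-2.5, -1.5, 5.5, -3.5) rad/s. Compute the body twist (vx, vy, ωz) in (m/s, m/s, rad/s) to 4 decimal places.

k = lx + ly = 0.1 + 0.1 = 0.2000
ω₁+ω₂+ω₃+ω₄ = -2.0000  →  vx = (0.1/4)·-2.0000 = -0.0500
−ω₁+ω₂+ω₃−ω₄ = 10.0000  →  vy = (0.1/4)·10.0000 = 0.2500
−ω₁+ω₂−ω₃+ω₄ = -8.0000  →  ωz = (0.1/0.8000)·-8.0000 = -1.0000

(-0.0500, 0.2500, -1.0000)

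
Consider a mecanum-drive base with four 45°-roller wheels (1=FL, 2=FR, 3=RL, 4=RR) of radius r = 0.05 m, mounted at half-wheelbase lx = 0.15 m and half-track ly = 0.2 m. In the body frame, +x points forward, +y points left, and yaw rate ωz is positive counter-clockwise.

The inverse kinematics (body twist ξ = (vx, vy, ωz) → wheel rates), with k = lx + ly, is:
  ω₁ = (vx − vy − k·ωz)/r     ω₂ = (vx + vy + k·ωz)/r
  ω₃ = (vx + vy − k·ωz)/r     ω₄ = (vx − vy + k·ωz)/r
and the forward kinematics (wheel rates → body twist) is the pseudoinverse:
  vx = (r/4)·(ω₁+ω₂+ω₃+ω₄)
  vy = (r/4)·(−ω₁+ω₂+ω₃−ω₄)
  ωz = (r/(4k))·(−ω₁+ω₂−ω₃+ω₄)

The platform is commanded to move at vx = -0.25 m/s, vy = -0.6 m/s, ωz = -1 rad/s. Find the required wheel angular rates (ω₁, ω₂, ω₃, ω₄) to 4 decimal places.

k = lx + ly = 0.15 + 0.2 = 0.3500;  k·ωz = 0.3500·-1 = -0.3500
ω₁ (FL) = (vx − vy − k·ωz)/r = 0.7000/0.05 = 14.0000
ω₂ (FR) = (vx + vy + k·ωz)/r = -1.2000/0.05 = -24.0000
ω₃ (RL) = (vx + vy − k·ωz)/r = -0.5000/0.05 = -10.0000
ω₄ (RR) = (vx − vy + k·ωz)/r = 0.0000/0.05 = 0.0000

(14.0000, -24.0000, -10.0000, 0.0000)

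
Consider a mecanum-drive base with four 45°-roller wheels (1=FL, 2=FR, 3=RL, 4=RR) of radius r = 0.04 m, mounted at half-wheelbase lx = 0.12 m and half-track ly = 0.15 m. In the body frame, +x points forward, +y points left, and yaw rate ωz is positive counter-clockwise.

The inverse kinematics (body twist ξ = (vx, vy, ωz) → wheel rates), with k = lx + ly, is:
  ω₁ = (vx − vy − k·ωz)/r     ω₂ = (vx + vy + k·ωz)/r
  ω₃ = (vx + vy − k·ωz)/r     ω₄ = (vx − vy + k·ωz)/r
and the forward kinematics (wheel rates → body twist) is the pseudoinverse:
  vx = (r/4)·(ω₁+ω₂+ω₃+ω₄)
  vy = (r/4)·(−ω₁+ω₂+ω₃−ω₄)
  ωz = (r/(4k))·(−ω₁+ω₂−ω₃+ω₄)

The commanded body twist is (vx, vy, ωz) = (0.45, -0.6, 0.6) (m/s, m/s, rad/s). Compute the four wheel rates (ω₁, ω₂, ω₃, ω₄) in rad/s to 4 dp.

k = lx + ly = 0.12 + 0.15 = 0.2700;  k·ωz = 0.2700·0.6 = 0.1620
ω₁ (FL) = (vx − vy − k·ωz)/r = 0.8880/0.04 = 22.2000
ω₂ (FR) = (vx + vy + k·ωz)/r = 0.0120/0.04 = 0.3000
ω₃ (RL) = (vx + vy − k·ωz)/r = -0.3120/0.04 = -7.8000
ω₄ (RR) = (vx − vy + k·ωz)/r = 1.2120/0.04 = 30.3000

(22.2000, 0.3000, -7.8000, 30.3000)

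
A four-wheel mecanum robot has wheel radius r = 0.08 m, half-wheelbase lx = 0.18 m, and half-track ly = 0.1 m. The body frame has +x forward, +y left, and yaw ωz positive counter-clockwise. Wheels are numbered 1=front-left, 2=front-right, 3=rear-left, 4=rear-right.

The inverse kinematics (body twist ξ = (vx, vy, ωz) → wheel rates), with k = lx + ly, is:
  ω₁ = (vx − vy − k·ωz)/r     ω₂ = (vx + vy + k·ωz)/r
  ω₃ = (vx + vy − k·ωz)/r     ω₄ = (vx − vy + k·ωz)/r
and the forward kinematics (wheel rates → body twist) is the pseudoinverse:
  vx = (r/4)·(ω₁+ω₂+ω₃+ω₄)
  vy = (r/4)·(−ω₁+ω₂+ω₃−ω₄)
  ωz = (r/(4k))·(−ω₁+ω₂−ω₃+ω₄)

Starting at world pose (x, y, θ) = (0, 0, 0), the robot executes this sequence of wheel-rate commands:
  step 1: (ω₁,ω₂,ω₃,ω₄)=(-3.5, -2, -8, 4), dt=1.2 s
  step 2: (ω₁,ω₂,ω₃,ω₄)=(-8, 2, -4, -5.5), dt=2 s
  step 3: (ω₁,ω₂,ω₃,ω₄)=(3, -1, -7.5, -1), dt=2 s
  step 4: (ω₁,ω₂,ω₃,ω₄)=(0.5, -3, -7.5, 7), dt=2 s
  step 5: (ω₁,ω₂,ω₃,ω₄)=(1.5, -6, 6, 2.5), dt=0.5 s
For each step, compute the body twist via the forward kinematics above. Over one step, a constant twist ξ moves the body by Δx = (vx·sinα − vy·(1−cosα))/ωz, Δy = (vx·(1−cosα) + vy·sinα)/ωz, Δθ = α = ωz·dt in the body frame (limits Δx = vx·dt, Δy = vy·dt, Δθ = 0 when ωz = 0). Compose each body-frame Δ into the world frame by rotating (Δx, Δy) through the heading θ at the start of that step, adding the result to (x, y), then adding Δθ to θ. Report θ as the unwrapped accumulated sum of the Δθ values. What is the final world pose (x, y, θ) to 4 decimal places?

(-0.1054, -0.1364, 3.9071)

step 1: ξ=(vx,vy,ωz)=(-0.1900, -0.2100, 0.9643), dt=1.2 → body Δ=(-0.0502, -0.3172, 1.1571) → world pose (-0.0502, -0.3172, 1.1571)
step 2: ξ=(vx,vy,ωz)=(-0.3100, 0.2300, 0.6071), dt=2.0 → body Δ=(-0.7251, 0.0226, 1.2143) → world pose (-0.3623, -0.9721, 2.3714)
step 3: ξ=(vx,vy,ωz)=(-0.1300, -0.2100, 0.1786), dt=2.0 → body Δ=(-0.1803, -0.4571, 0.3571) → world pose (0.0853, -0.7696, 2.7286)
step 4: ξ=(vx,vy,ωz)=(-0.0600, -0.3600, 0.7857), dt=2.0 → body Δ=(0.3821, -0.5346, 1.5714) → world pose (-0.0501, -0.1265, 4.3000)
step 5: ξ=(vx,vy,ωz)=(0.0800, -0.0800, -0.7857), dt=0.5 → body Δ=(0.0312, -0.0467, -0.3929) → world pose (-0.1054, -0.1364, 3.9071)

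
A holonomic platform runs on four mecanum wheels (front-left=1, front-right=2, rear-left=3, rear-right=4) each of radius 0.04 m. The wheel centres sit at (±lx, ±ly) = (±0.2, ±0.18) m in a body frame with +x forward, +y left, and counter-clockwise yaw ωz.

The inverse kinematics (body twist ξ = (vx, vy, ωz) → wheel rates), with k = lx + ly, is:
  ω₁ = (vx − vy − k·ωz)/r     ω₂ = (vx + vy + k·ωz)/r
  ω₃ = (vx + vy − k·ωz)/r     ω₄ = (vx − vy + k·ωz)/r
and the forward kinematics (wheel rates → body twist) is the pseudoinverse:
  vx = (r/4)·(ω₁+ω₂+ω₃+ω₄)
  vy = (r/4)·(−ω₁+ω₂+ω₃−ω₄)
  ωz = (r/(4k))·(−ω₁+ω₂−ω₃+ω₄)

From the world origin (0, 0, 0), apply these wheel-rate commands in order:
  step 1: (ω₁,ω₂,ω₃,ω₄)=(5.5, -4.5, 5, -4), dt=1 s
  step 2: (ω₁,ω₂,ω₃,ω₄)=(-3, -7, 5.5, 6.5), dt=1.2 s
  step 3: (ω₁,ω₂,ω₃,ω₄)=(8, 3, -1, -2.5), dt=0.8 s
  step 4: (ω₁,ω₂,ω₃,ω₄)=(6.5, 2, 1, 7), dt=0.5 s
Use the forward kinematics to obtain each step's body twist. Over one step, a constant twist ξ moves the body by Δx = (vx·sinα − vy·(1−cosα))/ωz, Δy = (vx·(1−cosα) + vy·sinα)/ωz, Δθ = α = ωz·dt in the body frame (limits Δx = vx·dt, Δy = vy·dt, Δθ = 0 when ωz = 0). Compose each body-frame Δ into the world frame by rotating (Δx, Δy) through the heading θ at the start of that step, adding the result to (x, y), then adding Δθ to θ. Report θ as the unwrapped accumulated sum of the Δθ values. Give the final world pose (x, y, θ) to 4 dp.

step 1: ξ=(vx,vy,ωz)=(0.0200, -0.0100, -0.5000), dt=1.0 → body Δ=(0.0167, -0.0145, -0.5000) → world pose (0.0167, -0.0145, -0.5000)
step 2: ξ=(vx,vy,ωz)=(0.0200, -0.0500, -0.0789), dt=1.2 → body Δ=(0.0211, -0.0610, -0.0947) → world pose (0.0060, -0.0782, -0.5947)
step 3: ξ=(vx,vy,ωz)=(0.0750, -0.0350, -0.1711), dt=0.8 → body Δ=(0.0579, -0.0320, -0.1368) → world pose (0.0360, -0.1371, -0.7316)
step 4: ξ=(vx,vy,ωz)=(0.1650, -0.1050, 0.0395), dt=0.5 → body Δ=(0.0830, -0.0517, 0.0197) → world pose (0.0633, -0.2311, -0.7118)

(0.0633, -0.2311, -0.7118)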